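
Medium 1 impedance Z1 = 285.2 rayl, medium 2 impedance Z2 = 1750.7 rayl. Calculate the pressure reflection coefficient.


Given values:
  Z1 = 285.2 rayl, Z2 = 1750.7 rayl
Formula: R = (Z2 - Z1) / (Z2 + Z1)
Numerator: Z2 - Z1 = 1750.7 - 285.2 = 1465.5
Denominator: Z2 + Z1 = 1750.7 + 285.2 = 2035.9
R = 1465.5 / 2035.9 = 0.7198

0.7198


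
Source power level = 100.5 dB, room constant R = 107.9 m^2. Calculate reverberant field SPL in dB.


Given values:
  Lw = 100.5 dB, R = 107.9 m^2
Formula: SPL = Lw + 10 * log10(4 / R)
Compute 4 / R = 4 / 107.9 = 0.037071
Compute 10 * log10(0.037071) = -14.3097
SPL = 100.5 + (-14.3097) = 86.19

86.19 dB


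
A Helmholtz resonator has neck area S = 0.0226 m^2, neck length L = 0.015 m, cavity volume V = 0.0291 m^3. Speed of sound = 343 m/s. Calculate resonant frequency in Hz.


Given values:
  S = 0.0226 m^2, L = 0.015 m, V = 0.0291 m^3, c = 343 m/s
Formula: f = (c / (2*pi)) * sqrt(S / (V * L))
Compute V * L = 0.0291 * 0.015 = 0.0004365
Compute S / (V * L) = 0.0226 / 0.0004365 = 51.7755
Compute sqrt(51.7755) = 7.195519
Compute c / (2*pi) = 343 / 6.283185 = 54.590148
f = 54.590148 * 7.195519 = 392.8

392.8 Hz


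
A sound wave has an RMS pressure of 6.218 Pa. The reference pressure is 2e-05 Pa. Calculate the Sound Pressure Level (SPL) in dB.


Given values:
  p = 6.218 Pa
  p_ref = 2e-05 Pa
Formula: SPL = 20 * log10(p / p_ref)
Compute ratio: p / p_ref = 6.218 / 2e-05 = 310900
Compute log10: log10(310900) = 5.492621
Multiply: SPL = 20 * 5.492621 = 109.85

109.85 dB


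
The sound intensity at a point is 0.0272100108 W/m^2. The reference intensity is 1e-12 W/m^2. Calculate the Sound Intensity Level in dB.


Given values:
  I = 0.0272100108 W/m^2
  I_ref = 1e-12 W/m^2
Formula: SIL = 10 * log10(I / I_ref)
Compute ratio: I / I_ref = 27210010800
Compute log10: log10(27210010800) = 10.434729
Multiply: SIL = 10 * 10.434729 = 104.35

104.35 dB


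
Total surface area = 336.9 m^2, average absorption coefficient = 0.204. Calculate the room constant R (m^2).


Given values:
  S = 336.9 m^2, alpha = 0.204
Formula: R = S * alpha / (1 - alpha)
Numerator: 336.9 * 0.204 = 68.7276
Denominator: 1 - 0.204 = 0.796
R = 68.7276 / 0.796 = 86.34

86.34 m^2


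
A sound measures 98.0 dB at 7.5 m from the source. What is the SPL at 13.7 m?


Given values:
  SPL1 = 98.0 dB, r1 = 7.5 m, r2 = 13.7 m
Formula: SPL2 = SPL1 - 20 * log10(r2 / r1)
Compute ratio: r2 / r1 = 13.7 / 7.5 = 1.8267
Compute log10: log10(1.8267) = 0.261667
Compute drop: 20 * 0.261667 = 5.2333
SPL2 = 98.0 - 5.2333 = 92.77

92.77 dB


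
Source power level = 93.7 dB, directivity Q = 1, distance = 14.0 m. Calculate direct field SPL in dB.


Given values:
  Lw = 93.7 dB, Q = 1, r = 14.0 m
Formula: SPL = Lw + 10 * log10(Q / (4 * pi * r^2))
Compute 4 * pi * r^2 = 4 * pi * 14.0^2 = 2463.0086
Compute Q / denom = 1 / 2463.0086 = 0.00040601
Compute 10 * log10(0.00040601) = -33.9146
SPL = 93.7 + (-33.9146) = 59.79

59.79 dB


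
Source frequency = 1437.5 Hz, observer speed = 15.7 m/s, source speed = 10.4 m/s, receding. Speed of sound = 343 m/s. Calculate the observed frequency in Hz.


Given values:
  f_s = 1437.5 Hz, v_o = 15.7 m/s, v_s = 10.4 m/s
  Direction: receding
Formula: f_o = f_s * (c - v_o) / (c + v_s)
Numerator: c - v_o = 343 - 15.7 = 327.3
Denominator: c + v_s = 343 + 10.4 = 353.4
f_o = 1437.5 * 327.3 / 353.4 = 1331.33

1331.33 Hz


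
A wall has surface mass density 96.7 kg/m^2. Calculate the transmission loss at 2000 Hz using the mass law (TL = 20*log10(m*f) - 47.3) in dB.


Given values:
  m = 96.7 kg/m^2, f = 2000 Hz
Formula: TL = 20 * log10(m * f) - 47.3
Compute m * f = 96.7 * 2000 = 193400.0
Compute log10(193400.0) = 5.286456
Compute 20 * 5.286456 = 105.7291
TL = 105.7291 - 47.3 = 58.43

58.43 dB


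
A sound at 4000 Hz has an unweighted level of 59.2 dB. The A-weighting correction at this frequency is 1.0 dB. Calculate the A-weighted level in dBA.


Given values:
  SPL = 59.2 dB
  A-weighting at 4000 Hz = 1.0 dB
Formula: L_A = SPL + A_weight
L_A = 59.2 + (1.0)
L_A = 60.2

60.2 dBA


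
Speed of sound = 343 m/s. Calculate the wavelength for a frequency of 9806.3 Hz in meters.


Given values:
  c = 343 m/s, f = 9806.3 Hz
Formula: lambda = c / f
lambda = 343 / 9806.3
lambda = 0.035

0.035 m


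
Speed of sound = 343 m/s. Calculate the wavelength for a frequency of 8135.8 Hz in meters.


Given values:
  c = 343 m/s, f = 8135.8 Hz
Formula: lambda = c / f
lambda = 343 / 8135.8
lambda = 0.0422

0.0422 m


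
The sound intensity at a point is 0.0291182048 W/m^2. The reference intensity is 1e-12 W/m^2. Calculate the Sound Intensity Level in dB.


Given values:
  I = 0.0291182048 W/m^2
  I_ref = 1e-12 W/m^2
Formula: SIL = 10 * log10(I / I_ref)
Compute ratio: I / I_ref = 29118204800
Compute log10: log10(29118204800) = 10.464165
Multiply: SIL = 10 * 10.464165 = 104.64

104.64 dB


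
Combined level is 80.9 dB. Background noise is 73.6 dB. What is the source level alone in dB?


Given values:
  L_total = 80.9 dB, L_bg = 73.6 dB
Formula: L_source = 10 * log10(10^(L_total/10) - 10^(L_bg/10))
Convert to linear:
  10^(80.9/10) = 123026877.0812
  10^(73.6/10) = 22908676.5277
Difference: 123026877.0812 - 22908676.5277 = 100118200.5535
L_source = 10 * log10(100118200.5535) = 80.01

80.01 dB


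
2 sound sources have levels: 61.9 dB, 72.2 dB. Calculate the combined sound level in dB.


Formula: L_total = 10 * log10( sum(10^(Li/10)) )
  Source 1: 10^(61.9/10) = 1548816.6189
  Source 2: 10^(72.2/10) = 16595869.0744
Sum of linear values = 18144685.6933
L_total = 10 * log10(18144685.6933) = 72.59

72.59 dB


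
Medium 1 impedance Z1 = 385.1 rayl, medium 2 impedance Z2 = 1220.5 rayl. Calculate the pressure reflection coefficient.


Given values:
  Z1 = 385.1 rayl, Z2 = 1220.5 rayl
Formula: R = (Z2 - Z1) / (Z2 + Z1)
Numerator: Z2 - Z1 = 1220.5 - 385.1 = 835.4
Denominator: Z2 + Z1 = 1220.5 + 385.1 = 1605.6
R = 835.4 / 1605.6 = 0.5203

0.5203


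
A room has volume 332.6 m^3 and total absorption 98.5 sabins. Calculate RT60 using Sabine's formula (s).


Given values:
  V = 332.6 m^3
  A = 98.5 sabins
Formula: RT60 = 0.161 * V / A
Numerator: 0.161 * 332.6 = 53.5486
RT60 = 53.5486 / 98.5 = 0.544

0.544 s


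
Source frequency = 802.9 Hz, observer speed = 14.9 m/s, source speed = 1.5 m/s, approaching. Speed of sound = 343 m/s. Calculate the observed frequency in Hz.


Given values:
  f_s = 802.9 Hz, v_o = 14.9 m/s, v_s = 1.5 m/s
  Direction: approaching
Formula: f_o = f_s * (c + v_o) / (c - v_s)
Numerator: c + v_o = 343 + 14.9 = 357.9
Denominator: c - v_s = 343 - 1.5 = 341.5
f_o = 802.9 * 357.9 / 341.5 = 841.46

841.46 Hz


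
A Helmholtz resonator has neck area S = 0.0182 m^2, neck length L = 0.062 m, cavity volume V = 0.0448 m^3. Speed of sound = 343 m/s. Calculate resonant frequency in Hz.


Given values:
  S = 0.0182 m^2, L = 0.062 m, V = 0.0448 m^3, c = 343 m/s
Formula: f = (c / (2*pi)) * sqrt(S / (V * L))
Compute V * L = 0.0448 * 0.062 = 0.0027776
Compute S / (V * L) = 0.0182 / 0.0027776 = 6.5524
Compute sqrt(6.5524) = 2.559766
Compute c / (2*pi) = 343 / 6.283185 = 54.590148
f = 54.590148 * 2.559766 = 139.74

139.74 Hz


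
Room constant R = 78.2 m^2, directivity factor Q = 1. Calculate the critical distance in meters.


Given values:
  R = 78.2 m^2, Q = 1
Formula: d_c = 0.141 * sqrt(Q * R)
Compute Q * R = 1 * 78.2 = 78.2
Compute sqrt(78.2) = 8.8431
d_c = 0.141 * 8.8431 = 1.247

1.247 m


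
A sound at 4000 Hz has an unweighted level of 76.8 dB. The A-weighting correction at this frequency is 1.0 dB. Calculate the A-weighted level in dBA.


Given values:
  SPL = 76.8 dB
  A-weighting at 4000 Hz = 1.0 dB
Formula: L_A = SPL + A_weight
L_A = 76.8 + (1.0)
L_A = 77.8

77.8 dBA


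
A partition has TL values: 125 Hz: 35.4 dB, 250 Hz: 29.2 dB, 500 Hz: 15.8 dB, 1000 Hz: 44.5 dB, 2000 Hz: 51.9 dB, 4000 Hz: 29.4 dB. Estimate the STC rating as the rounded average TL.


Given TL values at each frequency:
  125 Hz: 35.4 dB
  250 Hz: 29.2 dB
  500 Hz: 15.8 dB
  1000 Hz: 44.5 dB
  2000 Hz: 51.9 dB
  4000 Hz: 29.4 dB
Formula: STC ~ round(average of TL values)
Sum = 35.4 + 29.2 + 15.8 + 44.5 + 51.9 + 29.4 = 206.2
Average = 206.2 / 6 = 34.37
Rounded: 34

34


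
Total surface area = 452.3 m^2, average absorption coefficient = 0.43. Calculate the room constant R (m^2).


Given values:
  S = 452.3 m^2, alpha = 0.43
Formula: R = S * alpha / (1 - alpha)
Numerator: 452.3 * 0.43 = 194.489
Denominator: 1 - 0.43 = 0.57
R = 194.489 / 0.57 = 341.21

341.21 m^2


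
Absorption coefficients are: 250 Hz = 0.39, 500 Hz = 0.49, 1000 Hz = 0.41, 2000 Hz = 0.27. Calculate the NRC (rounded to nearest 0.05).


Given values:
  a_250 = 0.39, a_500 = 0.49
  a_1000 = 0.41, a_2000 = 0.27
Formula: NRC = (a250 + a500 + a1000 + a2000) / 4
Sum = 0.39 + 0.49 + 0.41 + 0.27 = 1.56
NRC = 1.56 / 4 = 0.39
Rounded to nearest 0.05: 0.4

0.4


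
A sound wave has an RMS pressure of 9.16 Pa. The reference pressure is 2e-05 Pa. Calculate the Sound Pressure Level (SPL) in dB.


Given values:
  p = 9.16 Pa
  p_ref = 2e-05 Pa
Formula: SPL = 20 * log10(p / p_ref)
Compute ratio: p / p_ref = 9.16 / 2e-05 = 458000
Compute log10: log10(458000) = 5.660865
Multiply: SPL = 20 * 5.660865 = 113.22

113.22 dB


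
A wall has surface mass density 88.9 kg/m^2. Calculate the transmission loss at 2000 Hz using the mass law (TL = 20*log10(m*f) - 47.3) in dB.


Given values:
  m = 88.9 kg/m^2, f = 2000 Hz
Formula: TL = 20 * log10(m * f) - 47.3
Compute m * f = 88.9 * 2000 = 177800.0
Compute log10(177800.0) = 5.249932
Compute 20 * 5.249932 = 104.9986
TL = 104.9986 - 47.3 = 57.7

57.7 dB


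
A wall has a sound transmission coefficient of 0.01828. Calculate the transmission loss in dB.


Given values:
  tau = 0.01828
Formula: TL = 10 * log10(1 / tau)
Compute 1 / tau = 1 / 0.01828 = 54.7046
Compute log10(54.7046) = 1.738024
TL = 10 * 1.738024 = 17.38

17.38 dB


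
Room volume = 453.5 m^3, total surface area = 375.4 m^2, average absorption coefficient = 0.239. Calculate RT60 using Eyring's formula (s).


Given values:
  V = 453.5 m^3, S = 375.4 m^2, alpha = 0.239
Formula: RT60 = 0.161 * V / (-S * ln(1 - alpha))
Compute ln(1 - 0.239) = ln(0.761) = -0.273122
Denominator: -375.4 * -0.273122 = 102.53
Numerator: 0.161 * 453.5 = 73.0135
RT60 = 73.0135 / 102.53 = 0.712

0.712 s


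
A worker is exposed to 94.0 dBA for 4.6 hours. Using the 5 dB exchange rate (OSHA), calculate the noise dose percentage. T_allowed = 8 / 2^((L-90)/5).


Given values:
  L = 94.0 dBA, T = 4.6 hours
Formula: T_allowed = 8 / 2^((L - 90) / 5)
Compute exponent: (94.0 - 90) / 5 = 0.8
Compute 2^(0.8) = 1.741101
T_allowed = 8 / 1.741101 = 4.594794 hours
Dose = (T / T_allowed) * 100
Dose = (4.6 / 4.594794) * 100 = 100.11

100.11 %


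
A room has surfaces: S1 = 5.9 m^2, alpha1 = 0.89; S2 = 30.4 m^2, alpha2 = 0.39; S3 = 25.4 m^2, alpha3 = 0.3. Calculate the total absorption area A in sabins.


Given surfaces:
  Surface 1: 5.9 * 0.89 = 5.251
  Surface 2: 30.4 * 0.39 = 11.856
  Surface 3: 25.4 * 0.3 = 7.62
Formula: A = sum(Si * alpha_i)
A = 5.251 + 11.856 + 7.62
A = 24.73

24.73 sabins


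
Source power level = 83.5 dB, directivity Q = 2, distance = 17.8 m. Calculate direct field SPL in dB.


Given values:
  Lw = 83.5 dB, Q = 2, r = 17.8 m
Formula: SPL = Lw + 10 * log10(Q / (4 * pi * r^2))
Compute 4 * pi * r^2 = 4 * pi * 17.8^2 = 3981.5289
Compute Q / denom = 2 / 3981.5289 = 0.00050232
Compute 10 * log10(0.00050232) = -32.9902
SPL = 83.5 + (-32.9902) = 50.51

50.51 dB


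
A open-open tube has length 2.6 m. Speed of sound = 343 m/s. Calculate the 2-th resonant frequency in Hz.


Given values:
  Tube type: open-open, L = 2.6 m, c = 343 m/s, n = 2
Formula: f_n = n * c / (2 * L)
Compute 2 * L = 2 * 2.6 = 5.2
f = 2 * 343 / 5.2
f = 131.92

131.92 Hz


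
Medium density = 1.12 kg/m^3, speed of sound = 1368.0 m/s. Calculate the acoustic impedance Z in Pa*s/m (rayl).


Given values:
  rho = 1.12 kg/m^3
  c = 1368.0 m/s
Formula: Z = rho * c
Z = 1.12 * 1368.0
Z = 1532.16

1532.16 rayl


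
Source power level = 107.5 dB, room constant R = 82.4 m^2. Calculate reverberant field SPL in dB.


Given values:
  Lw = 107.5 dB, R = 82.4 m^2
Formula: SPL = Lw + 10 * log10(4 / R)
Compute 4 / R = 4 / 82.4 = 0.048544
Compute 10 * log10(0.048544) = -13.1386
SPL = 107.5 + (-13.1386) = 94.36

94.36 dB


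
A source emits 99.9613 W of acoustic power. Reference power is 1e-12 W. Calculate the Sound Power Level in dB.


Given values:
  W = 99.9613 W
  W_ref = 1e-12 W
Formula: SWL = 10 * log10(W / W_ref)
Compute ratio: W / W_ref = 99961300000000
Compute log10: log10(99961300000000) = 13.999832
Multiply: SWL = 10 * 13.999832 = 140.0

140.0 dB


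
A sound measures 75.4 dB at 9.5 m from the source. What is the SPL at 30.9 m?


Given values:
  SPL1 = 75.4 dB, r1 = 9.5 m, r2 = 30.9 m
Formula: SPL2 = SPL1 - 20 * log10(r2 / r1)
Compute ratio: r2 / r1 = 30.9 / 9.5 = 3.2526
Compute log10: log10(3.2526) = 0.512231
Compute drop: 20 * 0.512231 = 10.2446
SPL2 = 75.4 - 10.2446 = 65.16

65.16 dB


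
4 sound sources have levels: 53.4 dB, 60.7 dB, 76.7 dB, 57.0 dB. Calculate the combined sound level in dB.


Formula: L_total = 10 * log10( sum(10^(Li/10)) )
  Source 1: 10^(53.4/10) = 218776.1624
  Source 2: 10^(60.7/10) = 1174897.5549
  Source 3: 10^(76.7/10) = 46773514.1287
  Source 4: 10^(57.0/10) = 501187.2336
Sum of linear values = 48668375.0796
L_total = 10 * log10(48668375.0796) = 76.87

76.87 dB


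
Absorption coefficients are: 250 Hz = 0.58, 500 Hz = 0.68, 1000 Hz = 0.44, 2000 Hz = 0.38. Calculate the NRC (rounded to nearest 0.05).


Given values:
  a_250 = 0.58, a_500 = 0.68
  a_1000 = 0.44, a_2000 = 0.38
Formula: NRC = (a250 + a500 + a1000 + a2000) / 4
Sum = 0.58 + 0.68 + 0.44 + 0.38 = 2.08
NRC = 2.08 / 4 = 0.52
Rounded to nearest 0.05: 0.5

0.5


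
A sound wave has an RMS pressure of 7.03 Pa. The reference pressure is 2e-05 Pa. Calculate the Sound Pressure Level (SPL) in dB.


Given values:
  p = 7.03 Pa
  p_ref = 2e-05 Pa
Formula: SPL = 20 * log10(p / p_ref)
Compute ratio: p / p_ref = 7.03 / 2e-05 = 351500
Compute log10: log10(351500) = 5.545925
Multiply: SPL = 20 * 5.545925 = 110.92

110.92 dB


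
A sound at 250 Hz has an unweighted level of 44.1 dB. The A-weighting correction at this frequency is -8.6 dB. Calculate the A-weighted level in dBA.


Given values:
  SPL = 44.1 dB
  A-weighting at 250 Hz = -8.6 dB
Formula: L_A = SPL + A_weight
L_A = 44.1 + (-8.6)
L_A = 35.5

35.5 dBA


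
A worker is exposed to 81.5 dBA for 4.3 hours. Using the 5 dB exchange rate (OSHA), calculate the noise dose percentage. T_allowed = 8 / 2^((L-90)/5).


Given values:
  L = 81.5 dBA, T = 4.3 hours
Formula: T_allowed = 8 / 2^((L - 90) / 5)
Compute exponent: (81.5 - 90) / 5 = -1.7
Compute 2^(-1.7) = 0.307786
T_allowed = 8 / 0.307786 = 25.992085 hours
Dose = (T / T_allowed) * 100
Dose = (4.3 / 25.992085) * 100 = 16.54

16.54 %


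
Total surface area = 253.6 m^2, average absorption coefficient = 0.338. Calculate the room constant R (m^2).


Given values:
  S = 253.6 m^2, alpha = 0.338
Formula: R = S * alpha / (1 - alpha)
Numerator: 253.6 * 0.338 = 85.7168
Denominator: 1 - 0.338 = 0.662
R = 85.7168 / 0.662 = 129.48

129.48 m^2


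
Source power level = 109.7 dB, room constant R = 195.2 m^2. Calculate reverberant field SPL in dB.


Given values:
  Lw = 109.7 dB, R = 195.2 m^2
Formula: SPL = Lw + 10 * log10(4 / R)
Compute 4 / R = 4 / 195.2 = 0.020492
Compute 10 * log10(0.020492) = -16.8842
SPL = 109.7 + (-16.8842) = 92.82

92.82 dB


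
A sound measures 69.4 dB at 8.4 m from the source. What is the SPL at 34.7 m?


Given values:
  SPL1 = 69.4 dB, r1 = 8.4 m, r2 = 34.7 m
Formula: SPL2 = SPL1 - 20 * log10(r2 / r1)
Compute ratio: r2 / r1 = 34.7 / 8.4 = 4.131
Compute log10: log10(4.131) = 0.616055
Compute drop: 20 * 0.616055 = 12.3211
SPL2 = 69.4 - 12.3211 = 57.08

57.08 dB


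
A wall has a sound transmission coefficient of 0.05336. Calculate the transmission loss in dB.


Given values:
  tau = 0.05336
Formula: TL = 10 * log10(1 / tau)
Compute 1 / tau = 1 / 0.05336 = 18.7406
Compute log10(18.7406) = 1.272783
TL = 10 * 1.272783 = 12.73

12.73 dB


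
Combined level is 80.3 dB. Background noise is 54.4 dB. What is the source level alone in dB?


Given values:
  L_total = 80.3 dB, L_bg = 54.4 dB
Formula: L_source = 10 * log10(10^(L_total/10) - 10^(L_bg/10))
Convert to linear:
  10^(80.3/10) = 107151930.5238
  10^(54.4/10) = 275422.8703
Difference: 107151930.5238 - 275422.8703 = 106876507.6535
L_source = 10 * log10(106876507.6535) = 80.29

80.29 dB


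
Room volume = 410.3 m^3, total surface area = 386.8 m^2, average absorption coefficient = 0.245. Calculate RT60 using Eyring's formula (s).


Given values:
  V = 410.3 m^3, S = 386.8 m^2, alpha = 0.245
Formula: RT60 = 0.161 * V / (-S * ln(1 - alpha))
Compute ln(1 - 0.245) = ln(0.755) = -0.281038
Denominator: -386.8 * -0.281038 = 108.7055
Numerator: 0.161 * 410.3 = 66.0583
RT60 = 66.0583 / 108.7055 = 0.608

0.608 s


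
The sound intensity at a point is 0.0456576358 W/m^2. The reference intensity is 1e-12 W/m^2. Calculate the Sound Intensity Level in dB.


Given values:
  I = 0.0456576358 W/m^2
  I_ref = 1e-12 W/m^2
Formula: SIL = 10 * log10(I / I_ref)
Compute ratio: I / I_ref = 45657635800
Compute log10: log10(45657635800) = 10.659513
Multiply: SIL = 10 * 10.659513 = 106.6

106.6 dB


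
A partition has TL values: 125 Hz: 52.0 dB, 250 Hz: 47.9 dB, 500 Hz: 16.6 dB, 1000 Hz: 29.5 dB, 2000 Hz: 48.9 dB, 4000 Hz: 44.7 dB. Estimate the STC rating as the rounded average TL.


Given TL values at each frequency:
  125 Hz: 52.0 dB
  250 Hz: 47.9 dB
  500 Hz: 16.6 dB
  1000 Hz: 29.5 dB
  2000 Hz: 48.9 dB
  4000 Hz: 44.7 dB
Formula: STC ~ round(average of TL values)
Sum = 52.0 + 47.9 + 16.6 + 29.5 + 48.9 + 44.7 = 239.6
Average = 239.6 / 6 = 39.93
Rounded: 40

40


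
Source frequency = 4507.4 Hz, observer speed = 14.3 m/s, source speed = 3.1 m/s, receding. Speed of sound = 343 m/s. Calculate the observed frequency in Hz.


Given values:
  f_s = 4507.4 Hz, v_o = 14.3 m/s, v_s = 3.1 m/s
  Direction: receding
Formula: f_o = f_s * (c - v_o) / (c + v_s)
Numerator: c - v_o = 343 - 14.3 = 328.7
Denominator: c + v_s = 343 + 3.1 = 346.1
f_o = 4507.4 * 328.7 / 346.1 = 4280.79

4280.79 Hz


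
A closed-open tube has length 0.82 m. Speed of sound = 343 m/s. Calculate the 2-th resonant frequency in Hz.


Given values:
  Tube type: closed-open, L = 0.82 m, c = 343 m/s, n = 2
Formula: f_n = (2n - 1) * c / (4 * L)
Compute 2n - 1 = 2*2 - 1 = 3
Compute 4 * L = 4 * 0.82 = 3.28
f = 3 * 343 / 3.28
f = 313.72

313.72 Hz


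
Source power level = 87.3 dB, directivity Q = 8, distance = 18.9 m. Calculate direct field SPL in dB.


Given values:
  Lw = 87.3 dB, Q = 8, r = 18.9 m
Formula: SPL = Lw + 10 * log10(Q / (4 * pi * r^2))
Compute 4 * pi * r^2 = 4 * pi * 18.9^2 = 4488.8332
Compute Q / denom = 8 / 4488.8332 = 0.0017822
Compute 10 * log10(0.0017822) = -27.4904
SPL = 87.3 + (-27.4904) = 59.81

59.81 dB


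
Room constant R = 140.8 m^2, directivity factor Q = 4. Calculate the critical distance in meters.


Given values:
  R = 140.8 m^2, Q = 4
Formula: d_c = 0.141 * sqrt(Q * R)
Compute Q * R = 4 * 140.8 = 563.2
Compute sqrt(563.2) = 23.7318
d_c = 0.141 * 23.7318 = 3.346

3.346 m


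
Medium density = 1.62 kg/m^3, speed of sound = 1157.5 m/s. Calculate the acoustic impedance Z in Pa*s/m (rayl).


Given values:
  rho = 1.62 kg/m^3
  c = 1157.5 m/s
Formula: Z = rho * c
Z = 1.62 * 1157.5
Z = 1875.15

1875.15 rayl


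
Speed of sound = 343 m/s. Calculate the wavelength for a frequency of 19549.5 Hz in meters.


Given values:
  c = 343 m/s, f = 19549.5 Hz
Formula: lambda = c / f
lambda = 343 / 19549.5
lambda = 0.0175

0.0175 m


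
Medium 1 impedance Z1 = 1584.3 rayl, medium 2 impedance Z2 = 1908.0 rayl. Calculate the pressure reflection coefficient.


Given values:
  Z1 = 1584.3 rayl, Z2 = 1908.0 rayl
Formula: R = (Z2 - Z1) / (Z2 + Z1)
Numerator: Z2 - Z1 = 1908.0 - 1584.3 = 323.7
Denominator: Z2 + Z1 = 1908.0 + 1584.3 = 3492.3
R = 323.7 / 3492.3 = 0.0927

0.0927


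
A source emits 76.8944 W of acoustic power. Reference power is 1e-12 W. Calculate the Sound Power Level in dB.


Given values:
  W = 76.8944 W
  W_ref = 1e-12 W
Formula: SWL = 10 * log10(W / W_ref)
Compute ratio: W / W_ref = 76894400000000
Compute log10: log10(76894400000000) = 13.885895
Multiply: SWL = 10 * 13.885895 = 138.86

138.86 dB


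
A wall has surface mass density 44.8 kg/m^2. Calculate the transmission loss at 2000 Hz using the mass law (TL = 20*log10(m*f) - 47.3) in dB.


Given values:
  m = 44.8 kg/m^2, f = 2000 Hz
Formula: TL = 20 * log10(m * f) - 47.3
Compute m * f = 44.8 * 2000 = 89600.0
Compute log10(89600.0) = 4.952308
Compute 20 * 4.952308 = 99.0462
TL = 99.0462 - 47.3 = 51.75

51.75 dB


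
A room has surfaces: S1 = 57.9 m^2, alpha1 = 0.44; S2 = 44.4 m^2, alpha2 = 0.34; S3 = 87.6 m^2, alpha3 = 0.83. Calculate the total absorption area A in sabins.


Given surfaces:
  Surface 1: 57.9 * 0.44 = 25.476
  Surface 2: 44.4 * 0.34 = 15.096
  Surface 3: 87.6 * 0.83 = 72.708
Formula: A = sum(Si * alpha_i)
A = 25.476 + 15.096 + 72.708
A = 113.28

113.28 sabins


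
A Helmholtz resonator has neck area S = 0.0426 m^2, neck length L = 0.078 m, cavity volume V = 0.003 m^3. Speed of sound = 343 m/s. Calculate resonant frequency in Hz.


Given values:
  S = 0.0426 m^2, L = 0.078 m, V = 0.003 m^3, c = 343 m/s
Formula: f = (c / (2*pi)) * sqrt(S / (V * L))
Compute V * L = 0.003 * 0.078 = 0.000234
Compute S / (V * L) = 0.0426 / 0.000234 = 182.0513
Compute sqrt(182.0513) = 13.492639
Compute c / (2*pi) = 343 / 6.283185 = 54.590148
f = 54.590148 * 13.492639 = 736.57

736.57 Hz


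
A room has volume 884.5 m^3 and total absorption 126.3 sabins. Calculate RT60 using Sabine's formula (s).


Given values:
  V = 884.5 m^3
  A = 126.3 sabins
Formula: RT60 = 0.161 * V / A
Numerator: 0.161 * 884.5 = 142.4045
RT60 = 142.4045 / 126.3 = 1.128

1.128 s


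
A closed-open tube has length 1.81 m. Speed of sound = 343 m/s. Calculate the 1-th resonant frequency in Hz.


Given values:
  Tube type: closed-open, L = 1.81 m, c = 343 m/s, n = 1
Formula: f_n = (2n - 1) * c / (4 * L)
Compute 2n - 1 = 2*1 - 1 = 1
Compute 4 * L = 4 * 1.81 = 7.24
f = 1 * 343 / 7.24
f = 47.38

47.38 Hz


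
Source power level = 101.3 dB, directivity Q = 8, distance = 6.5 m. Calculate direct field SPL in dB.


Given values:
  Lw = 101.3 dB, Q = 8, r = 6.5 m
Formula: SPL = Lw + 10 * log10(Q / (4 * pi * r^2))
Compute 4 * pi * r^2 = 4 * pi * 6.5^2 = 530.9292
Compute Q / denom = 8 / 530.9292 = 0.01506792
Compute 10 * log10(0.01506792) = -18.2195
SPL = 101.3 + (-18.2195) = 83.08

83.08 dB


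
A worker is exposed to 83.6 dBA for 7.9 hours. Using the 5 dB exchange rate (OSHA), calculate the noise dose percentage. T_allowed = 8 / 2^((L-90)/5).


Given values:
  L = 83.6 dBA, T = 7.9 hours
Formula: T_allowed = 8 / 2^((L - 90) / 5)
Compute exponent: (83.6 - 90) / 5 = -1.28
Compute 2^(-1.28) = 0.411796
T_allowed = 8 / 0.411796 = 19.427095 hours
Dose = (T / T_allowed) * 100
Dose = (7.9 / 19.427095) * 100 = 40.66

40.66 %


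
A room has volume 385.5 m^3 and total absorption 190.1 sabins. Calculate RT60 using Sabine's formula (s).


Given values:
  V = 385.5 m^3
  A = 190.1 sabins
Formula: RT60 = 0.161 * V / A
Numerator: 0.161 * 385.5 = 62.0655
RT60 = 62.0655 / 190.1 = 0.326

0.326 s


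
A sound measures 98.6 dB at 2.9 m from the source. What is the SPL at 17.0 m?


Given values:
  SPL1 = 98.6 dB, r1 = 2.9 m, r2 = 17.0 m
Formula: SPL2 = SPL1 - 20 * log10(r2 / r1)
Compute ratio: r2 / r1 = 17.0 / 2.9 = 5.8621
Compute log10: log10(5.8621) = 0.768053
Compute drop: 20 * 0.768053 = 15.3611
SPL2 = 98.6 - 15.3611 = 83.24

83.24 dB


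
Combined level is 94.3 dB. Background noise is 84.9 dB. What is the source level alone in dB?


Given values:
  L_total = 94.3 dB, L_bg = 84.9 dB
Formula: L_source = 10 * log10(10^(L_total/10) - 10^(L_bg/10))
Convert to linear:
  10^(94.3/10) = 2691534803.9269
  10^(84.9/10) = 309029543.2514
Difference: 2691534803.9269 - 309029543.2514 = 2382505260.6755
L_source = 10 * log10(2382505260.6755) = 93.77

93.77 dB


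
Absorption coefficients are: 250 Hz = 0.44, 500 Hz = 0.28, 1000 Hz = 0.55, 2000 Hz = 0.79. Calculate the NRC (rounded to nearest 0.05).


Given values:
  a_250 = 0.44, a_500 = 0.28
  a_1000 = 0.55, a_2000 = 0.79
Formula: NRC = (a250 + a500 + a1000 + a2000) / 4
Sum = 0.44 + 0.28 + 0.55 + 0.79 = 2.06
NRC = 2.06 / 4 = 0.515
Rounded to nearest 0.05: 0.5

0.5


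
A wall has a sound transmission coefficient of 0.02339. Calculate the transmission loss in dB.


Given values:
  tau = 0.02339
Formula: TL = 10 * log10(1 / tau)
Compute 1 / tau = 1 / 0.02339 = 42.7533
Compute log10(42.7533) = 1.63097
TL = 10 * 1.63097 = 16.31

16.31 dB


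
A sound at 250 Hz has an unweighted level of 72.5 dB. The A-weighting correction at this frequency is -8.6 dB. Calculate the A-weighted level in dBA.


Given values:
  SPL = 72.5 dB
  A-weighting at 250 Hz = -8.6 dB
Formula: L_A = SPL + A_weight
L_A = 72.5 + (-8.6)
L_A = 63.9

63.9 dBA


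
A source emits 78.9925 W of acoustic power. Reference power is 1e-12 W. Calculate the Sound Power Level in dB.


Given values:
  W = 78.9925 W
  W_ref = 1e-12 W
Formula: SWL = 10 * log10(W / W_ref)
Compute ratio: W / W_ref = 78992500000000
Compute log10: log10(78992500000000) = 13.897586
Multiply: SWL = 10 * 13.897586 = 138.98

138.98 dB


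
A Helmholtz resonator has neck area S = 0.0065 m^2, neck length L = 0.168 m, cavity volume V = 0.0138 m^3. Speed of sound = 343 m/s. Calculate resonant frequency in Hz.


Given values:
  S = 0.0065 m^2, L = 0.168 m, V = 0.0138 m^3, c = 343 m/s
Formula: f = (c / (2*pi)) * sqrt(S / (V * L))
Compute V * L = 0.0138 * 0.168 = 0.0023184
Compute S / (V * L) = 0.0065 / 0.0023184 = 2.8037
Compute sqrt(2.8037) = 1.674425
Compute c / (2*pi) = 343 / 6.283185 = 54.590148
f = 54.590148 * 1.674425 = 91.41

91.41 Hz


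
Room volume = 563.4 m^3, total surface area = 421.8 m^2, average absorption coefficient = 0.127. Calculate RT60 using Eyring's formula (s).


Given values:
  V = 563.4 m^3, S = 421.8 m^2, alpha = 0.127
Formula: RT60 = 0.161 * V / (-S * ln(1 - alpha))
Compute ln(1 - 0.127) = ln(0.873) = -0.13582
Denominator: -421.8 * -0.13582 = 57.2889
Numerator: 0.161 * 563.4 = 90.7074
RT60 = 90.7074 / 57.2889 = 1.583

1.583 s


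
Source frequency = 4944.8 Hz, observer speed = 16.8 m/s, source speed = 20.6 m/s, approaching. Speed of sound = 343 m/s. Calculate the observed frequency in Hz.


Given values:
  f_s = 4944.8 Hz, v_o = 16.8 m/s, v_s = 20.6 m/s
  Direction: approaching
Formula: f_o = f_s * (c + v_o) / (c - v_s)
Numerator: c + v_o = 343 + 16.8 = 359.8
Denominator: c - v_s = 343 - 20.6 = 322.4
f_o = 4944.8 * 359.8 / 322.4 = 5518.42

5518.42 Hz


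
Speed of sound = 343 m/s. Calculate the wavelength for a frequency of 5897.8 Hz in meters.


Given values:
  c = 343 m/s, f = 5897.8 Hz
Formula: lambda = c / f
lambda = 343 / 5897.8
lambda = 0.0582

0.0582 m


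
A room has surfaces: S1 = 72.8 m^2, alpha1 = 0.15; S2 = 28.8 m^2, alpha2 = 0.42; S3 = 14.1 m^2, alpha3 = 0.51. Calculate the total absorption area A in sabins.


Given surfaces:
  Surface 1: 72.8 * 0.15 = 10.92
  Surface 2: 28.8 * 0.42 = 12.096
  Surface 3: 14.1 * 0.51 = 7.191
Formula: A = sum(Si * alpha_i)
A = 10.92 + 12.096 + 7.191
A = 30.21

30.21 sabins


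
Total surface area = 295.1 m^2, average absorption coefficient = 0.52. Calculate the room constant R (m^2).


Given values:
  S = 295.1 m^2, alpha = 0.52
Formula: R = S * alpha / (1 - alpha)
Numerator: 295.1 * 0.52 = 153.452
Denominator: 1 - 0.52 = 0.48
R = 153.452 / 0.48 = 319.69

319.69 m^2


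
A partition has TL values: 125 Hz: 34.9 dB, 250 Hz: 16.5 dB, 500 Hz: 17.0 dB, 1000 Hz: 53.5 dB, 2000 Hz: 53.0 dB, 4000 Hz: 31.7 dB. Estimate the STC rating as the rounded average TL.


Given TL values at each frequency:
  125 Hz: 34.9 dB
  250 Hz: 16.5 dB
  500 Hz: 17.0 dB
  1000 Hz: 53.5 dB
  2000 Hz: 53.0 dB
  4000 Hz: 31.7 dB
Formula: STC ~ round(average of TL values)
Sum = 34.9 + 16.5 + 17.0 + 53.5 + 53.0 + 31.7 = 206.6
Average = 206.6 / 6 = 34.43
Rounded: 34

34


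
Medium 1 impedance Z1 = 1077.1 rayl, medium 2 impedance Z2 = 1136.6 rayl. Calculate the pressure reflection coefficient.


Given values:
  Z1 = 1077.1 rayl, Z2 = 1136.6 rayl
Formula: R = (Z2 - Z1) / (Z2 + Z1)
Numerator: Z2 - Z1 = 1136.6 - 1077.1 = 59.5
Denominator: Z2 + Z1 = 1136.6 + 1077.1 = 2213.7
R = 59.5 / 2213.7 = 0.0269

0.0269


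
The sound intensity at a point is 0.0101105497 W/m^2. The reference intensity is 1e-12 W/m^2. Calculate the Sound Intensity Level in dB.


Given values:
  I = 0.0101105497 W/m^2
  I_ref = 1e-12 W/m^2
Formula: SIL = 10 * log10(I / I_ref)
Compute ratio: I / I_ref = 10110549700
Compute log10: log10(10110549700) = 10.004775
Multiply: SIL = 10 * 10.004775 = 100.05

100.05 dB


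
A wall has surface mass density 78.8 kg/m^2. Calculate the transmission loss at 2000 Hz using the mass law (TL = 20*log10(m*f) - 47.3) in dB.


Given values:
  m = 78.8 kg/m^2, f = 2000 Hz
Formula: TL = 20 * log10(m * f) - 47.3
Compute m * f = 78.8 * 2000 = 157600.0
Compute log10(157600.0) = 5.197556
Compute 20 * 5.197556 = 103.9511
TL = 103.9511 - 47.3 = 56.65

56.65 dB


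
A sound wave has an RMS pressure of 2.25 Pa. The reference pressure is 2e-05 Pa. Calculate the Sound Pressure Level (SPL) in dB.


Given values:
  p = 2.25 Pa
  p_ref = 2e-05 Pa
Formula: SPL = 20 * log10(p / p_ref)
Compute ratio: p / p_ref = 2.25 / 2e-05 = 112500
Compute log10: log10(112500) = 5.051153
Multiply: SPL = 20 * 5.051153 = 101.02

101.02 dB


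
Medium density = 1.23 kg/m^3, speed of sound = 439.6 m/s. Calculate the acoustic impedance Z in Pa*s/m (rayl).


Given values:
  rho = 1.23 kg/m^3
  c = 439.6 m/s
Formula: Z = rho * c
Z = 1.23 * 439.6
Z = 540.71

540.71 rayl


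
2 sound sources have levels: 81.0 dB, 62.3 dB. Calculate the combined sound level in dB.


Formula: L_total = 10 * log10( sum(10^(Li/10)) )
  Source 1: 10^(81.0/10) = 125892541.1794
  Source 2: 10^(62.3/10) = 1698243.6525
Sum of linear values = 127590784.8319
L_total = 10 * log10(127590784.8319) = 81.06

81.06 dB


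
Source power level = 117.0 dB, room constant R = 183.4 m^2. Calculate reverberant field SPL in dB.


Given values:
  Lw = 117.0 dB, R = 183.4 m^2
Formula: SPL = Lw + 10 * log10(4 / R)
Compute 4 / R = 4 / 183.4 = 0.02181
Compute 10 * log10(0.02181) = -16.6134
SPL = 117.0 + (-16.6134) = 100.39

100.39 dB


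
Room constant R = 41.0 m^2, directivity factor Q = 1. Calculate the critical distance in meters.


Given values:
  R = 41.0 m^2, Q = 1
Formula: d_c = 0.141 * sqrt(Q * R)
Compute Q * R = 1 * 41.0 = 41.0
Compute sqrt(41.0) = 6.4031
d_c = 0.141 * 6.4031 = 0.903

0.903 m


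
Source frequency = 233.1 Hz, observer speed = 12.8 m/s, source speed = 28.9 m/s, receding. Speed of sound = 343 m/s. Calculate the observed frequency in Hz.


Given values:
  f_s = 233.1 Hz, v_o = 12.8 m/s, v_s = 28.9 m/s
  Direction: receding
Formula: f_o = f_s * (c - v_o) / (c + v_s)
Numerator: c - v_o = 343 - 12.8 = 330.2
Denominator: c + v_s = 343 + 28.9 = 371.9
f_o = 233.1 * 330.2 / 371.9 = 206.96

206.96 Hz


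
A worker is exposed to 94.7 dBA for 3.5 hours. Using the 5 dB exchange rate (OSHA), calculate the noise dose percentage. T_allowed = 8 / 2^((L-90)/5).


Given values:
  L = 94.7 dBA, T = 3.5 hours
Formula: T_allowed = 8 / 2^((L - 90) / 5)
Compute exponent: (94.7 - 90) / 5 = 0.94
Compute 2^(0.94) = 1.918528
T_allowed = 8 / 1.918528 = 4.169864 hours
Dose = (T / T_allowed) * 100
Dose = (3.5 / 4.169864) * 100 = 83.94

83.94 %


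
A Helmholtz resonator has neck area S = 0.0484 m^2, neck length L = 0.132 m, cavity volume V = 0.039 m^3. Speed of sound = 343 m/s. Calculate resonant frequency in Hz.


Given values:
  S = 0.0484 m^2, L = 0.132 m, V = 0.039 m^3, c = 343 m/s
Formula: f = (c / (2*pi)) * sqrt(S / (V * L))
Compute V * L = 0.039 * 0.132 = 0.005148
Compute S / (V * L) = 0.0484 / 0.005148 = 9.4017
Compute sqrt(9.4017) = 3.066219
Compute c / (2*pi) = 343 / 6.283185 = 54.590148
f = 54.590148 * 3.066219 = 167.39

167.39 Hz


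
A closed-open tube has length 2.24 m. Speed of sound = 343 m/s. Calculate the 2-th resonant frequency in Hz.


Given values:
  Tube type: closed-open, L = 2.24 m, c = 343 m/s, n = 2
Formula: f_n = (2n - 1) * c / (4 * L)
Compute 2n - 1 = 2*2 - 1 = 3
Compute 4 * L = 4 * 2.24 = 8.96
f = 3 * 343 / 8.96
f = 114.84

114.84 Hz


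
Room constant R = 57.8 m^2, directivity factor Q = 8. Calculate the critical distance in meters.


Given values:
  R = 57.8 m^2, Q = 8
Formula: d_c = 0.141 * sqrt(Q * R)
Compute Q * R = 8 * 57.8 = 462.4
Compute sqrt(462.4) = 21.5035
d_c = 0.141 * 21.5035 = 3.032

3.032 m


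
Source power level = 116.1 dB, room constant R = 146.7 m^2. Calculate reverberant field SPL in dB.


Given values:
  Lw = 116.1 dB, R = 146.7 m^2
Formula: SPL = Lw + 10 * log10(4 / R)
Compute 4 / R = 4 / 146.7 = 0.027267
Compute 10 * log10(0.027267) = -15.6436
SPL = 116.1 + (-15.6436) = 100.46

100.46 dB


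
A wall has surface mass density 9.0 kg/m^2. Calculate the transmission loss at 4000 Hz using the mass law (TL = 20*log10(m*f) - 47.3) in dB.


Given values:
  m = 9.0 kg/m^2, f = 4000 Hz
Formula: TL = 20 * log10(m * f) - 47.3
Compute m * f = 9.0 * 4000 = 36000.0
Compute log10(36000.0) = 4.556303
Compute 20 * 4.556303 = 91.1261
TL = 91.1261 - 47.3 = 43.83

43.83 dB


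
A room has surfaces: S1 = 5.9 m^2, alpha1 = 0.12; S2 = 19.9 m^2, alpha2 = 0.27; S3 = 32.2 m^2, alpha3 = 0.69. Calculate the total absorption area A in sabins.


Given surfaces:
  Surface 1: 5.9 * 0.12 = 0.708
  Surface 2: 19.9 * 0.27 = 5.373
  Surface 3: 32.2 * 0.69 = 22.218
Formula: A = sum(Si * alpha_i)
A = 0.708 + 5.373 + 22.218
A = 28.3

28.3 sabins


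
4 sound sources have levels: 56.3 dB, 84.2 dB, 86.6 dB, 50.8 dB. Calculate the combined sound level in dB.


Formula: L_total = 10 * log10( sum(10^(Li/10)) )
  Source 1: 10^(56.3/10) = 426579.5188
  Source 2: 10^(84.2/10) = 263026799.1895
  Source 3: 10^(86.6/10) = 457088189.6149
  Source 4: 10^(50.8/10) = 120226.4435
Sum of linear values = 720661794.7667
L_total = 10 * log10(720661794.7667) = 88.58

88.58 dB


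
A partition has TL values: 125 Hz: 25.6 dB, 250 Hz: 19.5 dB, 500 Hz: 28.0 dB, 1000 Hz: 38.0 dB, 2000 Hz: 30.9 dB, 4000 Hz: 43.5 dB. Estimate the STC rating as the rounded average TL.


Given TL values at each frequency:
  125 Hz: 25.6 dB
  250 Hz: 19.5 dB
  500 Hz: 28.0 dB
  1000 Hz: 38.0 dB
  2000 Hz: 30.9 dB
  4000 Hz: 43.5 dB
Formula: STC ~ round(average of TL values)
Sum = 25.6 + 19.5 + 28.0 + 38.0 + 30.9 + 43.5 = 185.5
Average = 185.5 / 6 = 30.92
Rounded: 31

31


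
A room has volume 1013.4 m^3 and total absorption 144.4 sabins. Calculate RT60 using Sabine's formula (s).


Given values:
  V = 1013.4 m^3
  A = 144.4 sabins
Formula: RT60 = 0.161 * V / A
Numerator: 0.161 * 1013.4 = 163.1574
RT60 = 163.1574 / 144.4 = 1.13

1.13 s


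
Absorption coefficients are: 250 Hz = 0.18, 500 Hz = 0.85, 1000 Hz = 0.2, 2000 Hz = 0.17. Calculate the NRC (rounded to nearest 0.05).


Given values:
  a_250 = 0.18, a_500 = 0.85
  a_1000 = 0.2, a_2000 = 0.17
Formula: NRC = (a250 + a500 + a1000 + a2000) / 4
Sum = 0.18 + 0.85 + 0.2 + 0.17 = 1.4
NRC = 1.4 / 4 = 0.35
Rounded to nearest 0.05: 0.35

0.35


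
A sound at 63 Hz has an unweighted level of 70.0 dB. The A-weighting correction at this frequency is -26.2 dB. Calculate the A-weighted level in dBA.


Given values:
  SPL = 70.0 dB
  A-weighting at 63 Hz = -26.2 dB
Formula: L_A = SPL + A_weight
L_A = 70.0 + (-26.2)
L_A = 43.8

43.8 dBA


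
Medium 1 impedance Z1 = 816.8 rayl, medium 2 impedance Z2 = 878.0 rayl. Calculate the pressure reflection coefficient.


Given values:
  Z1 = 816.8 rayl, Z2 = 878.0 rayl
Formula: R = (Z2 - Z1) / (Z2 + Z1)
Numerator: Z2 - Z1 = 878.0 - 816.8 = 61.2
Denominator: Z2 + Z1 = 878.0 + 816.8 = 1694.8
R = 61.2 / 1694.8 = 0.0361

0.0361


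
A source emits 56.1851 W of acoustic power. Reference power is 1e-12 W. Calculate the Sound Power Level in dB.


Given values:
  W = 56.1851 W
  W_ref = 1e-12 W
Formula: SWL = 10 * log10(W / W_ref)
Compute ratio: W / W_ref = 56185100000000
Compute log10: log10(56185100000000) = 13.749621
Multiply: SWL = 10 * 13.749621 = 137.5

137.5 dB


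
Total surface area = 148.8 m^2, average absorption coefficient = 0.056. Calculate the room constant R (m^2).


Given values:
  S = 148.8 m^2, alpha = 0.056
Formula: R = S * alpha / (1 - alpha)
Numerator: 148.8 * 0.056 = 8.3328
Denominator: 1 - 0.056 = 0.944
R = 8.3328 / 0.944 = 8.83

8.83 m^2


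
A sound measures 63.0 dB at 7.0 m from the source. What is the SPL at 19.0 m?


Given values:
  SPL1 = 63.0 dB, r1 = 7.0 m, r2 = 19.0 m
Formula: SPL2 = SPL1 - 20 * log10(r2 / r1)
Compute ratio: r2 / r1 = 19.0 / 7.0 = 2.7143
Compute log10: log10(2.7143) = 0.433658
Compute drop: 20 * 0.433658 = 8.6732
SPL2 = 63.0 - 8.6732 = 54.33

54.33 dB


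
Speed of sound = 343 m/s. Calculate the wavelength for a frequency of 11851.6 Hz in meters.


Given values:
  c = 343 m/s, f = 11851.6 Hz
Formula: lambda = c / f
lambda = 343 / 11851.6
lambda = 0.0289

0.0289 m


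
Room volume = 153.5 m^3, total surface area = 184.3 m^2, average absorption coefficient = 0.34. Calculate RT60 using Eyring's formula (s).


Given values:
  V = 153.5 m^3, S = 184.3 m^2, alpha = 0.34
Formula: RT60 = 0.161 * V / (-S * ln(1 - alpha))
Compute ln(1 - 0.34) = ln(0.66) = -0.415515
Denominator: -184.3 * -0.415515 = 76.5794
Numerator: 0.161 * 153.5 = 24.7135
RT60 = 24.7135 / 76.5794 = 0.323

0.323 s


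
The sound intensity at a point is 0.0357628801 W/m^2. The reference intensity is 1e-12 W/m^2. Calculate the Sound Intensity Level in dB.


Given values:
  I = 0.0357628801 W/m^2
  I_ref = 1e-12 W/m^2
Formula: SIL = 10 * log10(I / I_ref)
Compute ratio: I / I_ref = 35762880100
Compute log10: log10(35762880100) = 10.553432
Multiply: SIL = 10 * 10.553432 = 105.53

105.53 dB


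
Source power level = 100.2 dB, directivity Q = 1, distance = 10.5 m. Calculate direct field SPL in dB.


Given values:
  Lw = 100.2 dB, Q = 1, r = 10.5 m
Formula: SPL = Lw + 10 * log10(Q / (4 * pi * r^2))
Compute 4 * pi * r^2 = 4 * pi * 10.5^2 = 1385.4424
Compute Q / denom = 1 / 1385.4424 = 0.00072179
Compute 10 * log10(0.00072179) = -31.4159
SPL = 100.2 + (-31.4159) = 68.78

68.78 dB


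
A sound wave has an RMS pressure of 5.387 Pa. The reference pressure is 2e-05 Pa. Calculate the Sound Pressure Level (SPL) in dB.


Given values:
  p = 5.387 Pa
  p_ref = 2e-05 Pa
Formula: SPL = 20 * log10(p / p_ref)
Compute ratio: p / p_ref = 5.387 / 2e-05 = 269350
Compute log10: log10(269350) = 5.430317
Multiply: SPL = 20 * 5.430317 = 108.61

108.61 dB


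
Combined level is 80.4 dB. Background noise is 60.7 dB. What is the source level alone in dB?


Given values:
  L_total = 80.4 dB, L_bg = 60.7 dB
Formula: L_source = 10 * log10(10^(L_total/10) - 10^(L_bg/10))
Convert to linear:
  10^(80.4/10) = 109647819.6143
  10^(60.7/10) = 1174897.5549
Difference: 109647819.6143 - 1174897.5549 = 108472922.0594
L_source = 10 * log10(108472922.0594) = 80.35

80.35 dB


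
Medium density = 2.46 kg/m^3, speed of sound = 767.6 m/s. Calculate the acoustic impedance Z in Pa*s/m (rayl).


Given values:
  rho = 2.46 kg/m^3
  c = 767.6 m/s
Formula: Z = rho * c
Z = 2.46 * 767.6
Z = 1888.3

1888.3 rayl


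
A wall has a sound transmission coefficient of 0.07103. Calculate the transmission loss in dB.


Given values:
  tau = 0.07103
Formula: TL = 10 * log10(1 / tau)
Compute 1 / tau = 1 / 0.07103 = 14.0786
Compute log10(14.0786) = 1.148559
TL = 10 * 1.148559 = 11.49

11.49 dB


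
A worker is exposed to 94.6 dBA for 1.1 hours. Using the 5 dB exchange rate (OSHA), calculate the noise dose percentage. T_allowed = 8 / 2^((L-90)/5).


Given values:
  L = 94.6 dBA, T = 1.1 hours
Formula: T_allowed = 8 / 2^((L - 90) / 5)
Compute exponent: (94.6 - 90) / 5 = 0.92
Compute 2^(0.92) = 1.892115
T_allowed = 8 / 1.892115 = 4.228073 hours
Dose = (T / T_allowed) * 100
Dose = (1.1 / 4.228073) * 100 = 26.02

26.02 %
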